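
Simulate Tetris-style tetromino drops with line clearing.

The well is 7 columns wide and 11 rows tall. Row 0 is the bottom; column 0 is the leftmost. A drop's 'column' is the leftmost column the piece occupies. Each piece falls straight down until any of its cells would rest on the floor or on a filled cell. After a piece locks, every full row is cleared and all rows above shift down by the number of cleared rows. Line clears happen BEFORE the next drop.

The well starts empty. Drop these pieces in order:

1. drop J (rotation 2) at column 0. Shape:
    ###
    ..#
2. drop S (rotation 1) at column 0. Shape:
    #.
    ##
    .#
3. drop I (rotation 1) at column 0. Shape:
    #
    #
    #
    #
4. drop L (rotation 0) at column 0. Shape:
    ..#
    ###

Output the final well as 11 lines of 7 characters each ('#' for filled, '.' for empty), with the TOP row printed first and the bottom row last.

Answer: ..#....
###....
#......
#......
#......
#......
#......
##.....
.#.....
###....
..#....

Derivation:
Drop 1: J rot2 at col 0 lands with bottom-row=0; cleared 0 line(s) (total 0); column heights now [2 2 2 0 0 0 0], max=2
Drop 2: S rot1 at col 0 lands with bottom-row=2; cleared 0 line(s) (total 0); column heights now [5 4 2 0 0 0 0], max=5
Drop 3: I rot1 at col 0 lands with bottom-row=5; cleared 0 line(s) (total 0); column heights now [9 4 2 0 0 0 0], max=9
Drop 4: L rot0 at col 0 lands with bottom-row=9; cleared 0 line(s) (total 0); column heights now [10 10 11 0 0 0 0], max=11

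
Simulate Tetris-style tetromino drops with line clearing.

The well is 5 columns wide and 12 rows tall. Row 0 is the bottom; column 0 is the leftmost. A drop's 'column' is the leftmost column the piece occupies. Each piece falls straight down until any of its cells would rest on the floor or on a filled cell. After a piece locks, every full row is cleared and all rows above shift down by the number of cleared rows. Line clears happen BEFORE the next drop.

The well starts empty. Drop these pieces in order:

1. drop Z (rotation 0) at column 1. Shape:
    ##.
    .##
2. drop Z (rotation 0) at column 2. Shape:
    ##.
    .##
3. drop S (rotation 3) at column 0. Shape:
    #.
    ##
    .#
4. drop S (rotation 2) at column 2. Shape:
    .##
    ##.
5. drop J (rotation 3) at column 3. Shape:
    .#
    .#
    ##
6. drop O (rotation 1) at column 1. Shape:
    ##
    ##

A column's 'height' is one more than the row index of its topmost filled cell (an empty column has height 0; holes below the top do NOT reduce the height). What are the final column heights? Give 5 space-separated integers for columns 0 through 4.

Answer: 4 5 5 5 7

Derivation:
Drop 1: Z rot0 at col 1 lands with bottom-row=0; cleared 0 line(s) (total 0); column heights now [0 2 2 1 0], max=2
Drop 2: Z rot0 at col 2 lands with bottom-row=1; cleared 0 line(s) (total 0); column heights now [0 2 3 3 2], max=3
Drop 3: S rot3 at col 0 lands with bottom-row=2; cleared 0 line(s) (total 0); column heights now [5 4 3 3 2], max=5
Drop 4: S rot2 at col 2 lands with bottom-row=3; cleared 0 line(s) (total 0); column heights now [5 4 4 5 5], max=5
Drop 5: J rot3 at col 3 lands with bottom-row=5; cleared 0 line(s) (total 0); column heights now [5 4 4 6 8], max=8
Drop 6: O rot1 at col 1 lands with bottom-row=4; cleared 1 line(s) (total 1); column heights now [4 5 5 5 7], max=7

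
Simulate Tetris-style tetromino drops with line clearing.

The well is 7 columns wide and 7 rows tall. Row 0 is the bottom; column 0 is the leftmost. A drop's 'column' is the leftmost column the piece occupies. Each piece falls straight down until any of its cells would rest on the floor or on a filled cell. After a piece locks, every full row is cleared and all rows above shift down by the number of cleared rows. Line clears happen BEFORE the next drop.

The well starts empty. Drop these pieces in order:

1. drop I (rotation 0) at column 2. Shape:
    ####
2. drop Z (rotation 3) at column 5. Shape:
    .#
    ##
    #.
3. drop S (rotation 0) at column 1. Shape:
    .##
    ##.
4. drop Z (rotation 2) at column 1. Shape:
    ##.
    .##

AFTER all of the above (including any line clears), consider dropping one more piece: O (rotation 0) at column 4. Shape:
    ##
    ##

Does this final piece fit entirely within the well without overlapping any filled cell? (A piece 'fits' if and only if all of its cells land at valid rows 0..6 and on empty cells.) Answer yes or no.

Answer: yes

Derivation:
Drop 1: I rot0 at col 2 lands with bottom-row=0; cleared 0 line(s) (total 0); column heights now [0 0 1 1 1 1 0], max=1
Drop 2: Z rot3 at col 5 lands with bottom-row=1; cleared 0 line(s) (total 0); column heights now [0 0 1 1 1 3 4], max=4
Drop 3: S rot0 at col 1 lands with bottom-row=1; cleared 0 line(s) (total 0); column heights now [0 2 3 3 1 3 4], max=4
Drop 4: Z rot2 at col 1 lands with bottom-row=3; cleared 0 line(s) (total 0); column heights now [0 5 5 4 1 3 4], max=5
Test piece O rot0 at col 4 (width 2): heights before test = [0 5 5 4 1 3 4]; fits = True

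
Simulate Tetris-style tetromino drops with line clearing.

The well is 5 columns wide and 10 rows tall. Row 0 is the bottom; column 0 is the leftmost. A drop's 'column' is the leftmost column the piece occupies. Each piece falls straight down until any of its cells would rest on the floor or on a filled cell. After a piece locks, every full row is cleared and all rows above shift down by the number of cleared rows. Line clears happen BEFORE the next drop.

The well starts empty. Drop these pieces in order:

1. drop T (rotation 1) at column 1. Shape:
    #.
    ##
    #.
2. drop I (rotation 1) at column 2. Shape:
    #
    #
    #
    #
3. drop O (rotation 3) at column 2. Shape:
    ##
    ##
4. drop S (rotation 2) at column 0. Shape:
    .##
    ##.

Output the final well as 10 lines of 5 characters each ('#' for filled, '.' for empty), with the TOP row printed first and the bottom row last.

Drop 1: T rot1 at col 1 lands with bottom-row=0; cleared 0 line(s) (total 0); column heights now [0 3 2 0 0], max=3
Drop 2: I rot1 at col 2 lands with bottom-row=2; cleared 0 line(s) (total 0); column heights now [0 3 6 0 0], max=6
Drop 3: O rot3 at col 2 lands with bottom-row=6; cleared 0 line(s) (total 0); column heights now [0 3 8 8 0], max=8
Drop 4: S rot2 at col 0 lands with bottom-row=7; cleared 0 line(s) (total 0); column heights now [8 9 9 8 0], max=9

Answer: .....
.##..
####.
..##.
..#..
..#..
..#..
.##..
.##..
.#...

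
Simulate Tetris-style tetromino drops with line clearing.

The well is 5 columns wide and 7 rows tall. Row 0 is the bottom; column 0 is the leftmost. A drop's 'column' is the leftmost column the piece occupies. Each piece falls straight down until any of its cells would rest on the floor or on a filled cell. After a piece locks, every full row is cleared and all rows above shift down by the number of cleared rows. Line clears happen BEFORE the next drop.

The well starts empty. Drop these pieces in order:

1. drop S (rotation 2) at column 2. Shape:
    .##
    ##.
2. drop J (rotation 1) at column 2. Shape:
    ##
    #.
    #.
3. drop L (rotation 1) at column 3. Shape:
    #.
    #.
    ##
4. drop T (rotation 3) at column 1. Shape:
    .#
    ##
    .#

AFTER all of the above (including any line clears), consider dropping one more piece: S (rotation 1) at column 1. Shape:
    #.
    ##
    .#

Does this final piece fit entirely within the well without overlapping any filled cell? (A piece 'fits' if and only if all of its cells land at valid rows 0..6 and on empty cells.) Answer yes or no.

Answer: no

Derivation:
Drop 1: S rot2 at col 2 lands with bottom-row=0; cleared 0 line(s) (total 0); column heights now [0 0 1 2 2], max=2
Drop 2: J rot1 at col 2 lands with bottom-row=1; cleared 0 line(s) (total 0); column heights now [0 0 4 4 2], max=4
Drop 3: L rot1 at col 3 lands with bottom-row=4; cleared 0 line(s) (total 0); column heights now [0 0 4 7 5], max=7
Drop 4: T rot3 at col 1 lands with bottom-row=4; cleared 0 line(s) (total 0); column heights now [0 6 7 7 5], max=7
Test piece S rot1 at col 1 (width 2): heights before test = [0 6 7 7 5]; fits = False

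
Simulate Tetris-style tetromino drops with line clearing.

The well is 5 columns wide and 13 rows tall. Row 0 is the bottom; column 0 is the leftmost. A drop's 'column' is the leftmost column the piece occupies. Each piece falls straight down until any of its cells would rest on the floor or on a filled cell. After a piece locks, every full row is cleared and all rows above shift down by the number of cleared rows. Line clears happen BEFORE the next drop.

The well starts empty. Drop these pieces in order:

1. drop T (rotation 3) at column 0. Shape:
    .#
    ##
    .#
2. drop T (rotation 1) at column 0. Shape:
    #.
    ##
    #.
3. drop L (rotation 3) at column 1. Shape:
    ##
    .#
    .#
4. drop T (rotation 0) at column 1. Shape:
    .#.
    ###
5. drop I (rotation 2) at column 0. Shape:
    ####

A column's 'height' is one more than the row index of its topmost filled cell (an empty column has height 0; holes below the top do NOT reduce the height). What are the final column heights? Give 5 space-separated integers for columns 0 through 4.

Drop 1: T rot3 at col 0 lands with bottom-row=0; cleared 0 line(s) (total 0); column heights now [2 3 0 0 0], max=3
Drop 2: T rot1 at col 0 lands with bottom-row=2; cleared 0 line(s) (total 0); column heights now [5 4 0 0 0], max=5
Drop 3: L rot3 at col 1 lands with bottom-row=2; cleared 0 line(s) (total 0); column heights now [5 5 5 0 0], max=5
Drop 4: T rot0 at col 1 lands with bottom-row=5; cleared 0 line(s) (total 0); column heights now [5 6 7 6 0], max=7
Drop 5: I rot2 at col 0 lands with bottom-row=7; cleared 0 line(s) (total 0); column heights now [8 8 8 8 0], max=8

Answer: 8 8 8 8 0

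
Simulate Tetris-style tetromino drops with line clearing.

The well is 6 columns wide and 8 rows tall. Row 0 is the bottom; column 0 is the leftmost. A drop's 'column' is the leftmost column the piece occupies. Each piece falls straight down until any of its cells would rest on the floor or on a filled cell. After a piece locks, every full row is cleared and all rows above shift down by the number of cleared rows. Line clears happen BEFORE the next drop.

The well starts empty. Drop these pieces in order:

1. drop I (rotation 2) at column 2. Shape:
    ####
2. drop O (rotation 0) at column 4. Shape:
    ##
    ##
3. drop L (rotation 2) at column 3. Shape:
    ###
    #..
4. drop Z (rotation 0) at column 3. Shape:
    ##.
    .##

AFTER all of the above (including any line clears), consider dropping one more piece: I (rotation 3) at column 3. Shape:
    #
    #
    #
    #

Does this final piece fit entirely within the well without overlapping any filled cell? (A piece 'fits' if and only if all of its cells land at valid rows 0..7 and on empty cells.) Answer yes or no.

Drop 1: I rot2 at col 2 lands with bottom-row=0; cleared 0 line(s) (total 0); column heights now [0 0 1 1 1 1], max=1
Drop 2: O rot0 at col 4 lands with bottom-row=1; cleared 0 line(s) (total 0); column heights now [0 0 1 1 3 3], max=3
Drop 3: L rot2 at col 3 lands with bottom-row=2; cleared 0 line(s) (total 0); column heights now [0 0 1 4 4 4], max=4
Drop 4: Z rot0 at col 3 lands with bottom-row=4; cleared 0 line(s) (total 0); column heights now [0 0 1 6 6 5], max=6
Test piece I rot3 at col 3 (width 1): heights before test = [0 0 1 6 6 5]; fits = False

Answer: no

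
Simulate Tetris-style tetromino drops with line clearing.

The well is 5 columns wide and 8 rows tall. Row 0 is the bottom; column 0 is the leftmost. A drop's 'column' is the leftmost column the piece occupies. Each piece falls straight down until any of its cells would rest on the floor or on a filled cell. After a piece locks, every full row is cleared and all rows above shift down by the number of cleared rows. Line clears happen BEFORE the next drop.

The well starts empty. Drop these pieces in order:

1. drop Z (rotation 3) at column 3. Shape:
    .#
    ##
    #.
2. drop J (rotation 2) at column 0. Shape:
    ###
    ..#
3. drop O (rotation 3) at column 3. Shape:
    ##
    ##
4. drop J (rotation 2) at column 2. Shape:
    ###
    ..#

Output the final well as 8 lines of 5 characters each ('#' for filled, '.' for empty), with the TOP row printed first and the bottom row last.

Answer: .....
.....
..###
....#
...##
...##
....#
..##.

Derivation:
Drop 1: Z rot3 at col 3 lands with bottom-row=0; cleared 0 line(s) (total 0); column heights now [0 0 0 2 3], max=3
Drop 2: J rot2 at col 0 lands with bottom-row=0; cleared 1 line(s) (total 1); column heights now [0 0 1 1 2], max=2
Drop 3: O rot3 at col 3 lands with bottom-row=2; cleared 0 line(s) (total 1); column heights now [0 0 1 4 4], max=4
Drop 4: J rot2 at col 2 lands with bottom-row=4; cleared 0 line(s) (total 1); column heights now [0 0 6 6 6], max=6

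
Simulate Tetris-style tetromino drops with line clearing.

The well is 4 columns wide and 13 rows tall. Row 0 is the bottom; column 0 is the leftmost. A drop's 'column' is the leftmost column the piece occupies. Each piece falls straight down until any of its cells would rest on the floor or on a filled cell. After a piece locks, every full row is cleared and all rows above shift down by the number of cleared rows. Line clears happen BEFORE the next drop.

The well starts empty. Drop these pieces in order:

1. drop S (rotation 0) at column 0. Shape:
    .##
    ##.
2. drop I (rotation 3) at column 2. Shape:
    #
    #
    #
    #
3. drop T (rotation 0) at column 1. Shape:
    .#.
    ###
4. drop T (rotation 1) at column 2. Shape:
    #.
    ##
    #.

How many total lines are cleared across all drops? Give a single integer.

Answer: 0

Derivation:
Drop 1: S rot0 at col 0 lands with bottom-row=0; cleared 0 line(s) (total 0); column heights now [1 2 2 0], max=2
Drop 2: I rot3 at col 2 lands with bottom-row=2; cleared 0 line(s) (total 0); column heights now [1 2 6 0], max=6
Drop 3: T rot0 at col 1 lands with bottom-row=6; cleared 0 line(s) (total 0); column heights now [1 7 8 7], max=8
Drop 4: T rot1 at col 2 lands with bottom-row=8; cleared 0 line(s) (total 0); column heights now [1 7 11 10], max=11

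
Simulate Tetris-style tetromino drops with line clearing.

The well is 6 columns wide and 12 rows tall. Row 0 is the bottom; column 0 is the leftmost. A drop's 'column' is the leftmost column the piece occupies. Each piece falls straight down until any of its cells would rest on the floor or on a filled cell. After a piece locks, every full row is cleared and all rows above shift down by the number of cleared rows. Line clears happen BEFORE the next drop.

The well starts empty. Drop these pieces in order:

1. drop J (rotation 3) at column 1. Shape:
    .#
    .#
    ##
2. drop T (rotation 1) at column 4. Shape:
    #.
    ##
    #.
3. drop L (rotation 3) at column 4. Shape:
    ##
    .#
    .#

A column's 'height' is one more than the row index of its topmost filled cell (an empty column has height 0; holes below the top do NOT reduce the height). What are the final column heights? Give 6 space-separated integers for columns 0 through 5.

Answer: 0 1 3 0 5 5

Derivation:
Drop 1: J rot3 at col 1 lands with bottom-row=0; cleared 0 line(s) (total 0); column heights now [0 1 3 0 0 0], max=3
Drop 2: T rot1 at col 4 lands with bottom-row=0; cleared 0 line(s) (total 0); column heights now [0 1 3 0 3 2], max=3
Drop 3: L rot3 at col 4 lands with bottom-row=2; cleared 0 line(s) (total 0); column heights now [0 1 3 0 5 5], max=5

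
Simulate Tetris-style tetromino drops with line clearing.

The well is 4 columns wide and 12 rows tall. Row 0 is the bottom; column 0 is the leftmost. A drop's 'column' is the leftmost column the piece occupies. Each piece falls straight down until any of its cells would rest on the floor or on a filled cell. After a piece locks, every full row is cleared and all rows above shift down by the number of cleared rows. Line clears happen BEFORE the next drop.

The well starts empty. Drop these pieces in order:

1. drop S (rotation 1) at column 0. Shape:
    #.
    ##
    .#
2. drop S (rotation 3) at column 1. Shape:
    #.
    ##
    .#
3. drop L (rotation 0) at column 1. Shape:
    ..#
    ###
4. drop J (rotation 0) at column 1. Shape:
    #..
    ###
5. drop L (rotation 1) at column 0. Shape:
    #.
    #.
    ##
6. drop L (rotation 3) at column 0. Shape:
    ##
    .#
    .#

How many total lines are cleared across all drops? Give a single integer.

Drop 1: S rot1 at col 0 lands with bottom-row=0; cleared 0 line(s) (total 0); column heights now [3 2 0 0], max=3
Drop 2: S rot3 at col 1 lands with bottom-row=1; cleared 0 line(s) (total 0); column heights now [3 4 3 0], max=4
Drop 3: L rot0 at col 1 lands with bottom-row=4; cleared 0 line(s) (total 0); column heights now [3 5 5 6], max=6
Drop 4: J rot0 at col 1 lands with bottom-row=6; cleared 0 line(s) (total 0); column heights now [3 8 7 7], max=8
Drop 5: L rot1 at col 0 lands with bottom-row=8; cleared 0 line(s) (total 0); column heights now [11 9 7 7], max=11
Drop 6: L rot3 at col 0 lands with bottom-row=9; cleared 0 line(s) (total 0); column heights now [12 12 7 7], max=12

Answer: 0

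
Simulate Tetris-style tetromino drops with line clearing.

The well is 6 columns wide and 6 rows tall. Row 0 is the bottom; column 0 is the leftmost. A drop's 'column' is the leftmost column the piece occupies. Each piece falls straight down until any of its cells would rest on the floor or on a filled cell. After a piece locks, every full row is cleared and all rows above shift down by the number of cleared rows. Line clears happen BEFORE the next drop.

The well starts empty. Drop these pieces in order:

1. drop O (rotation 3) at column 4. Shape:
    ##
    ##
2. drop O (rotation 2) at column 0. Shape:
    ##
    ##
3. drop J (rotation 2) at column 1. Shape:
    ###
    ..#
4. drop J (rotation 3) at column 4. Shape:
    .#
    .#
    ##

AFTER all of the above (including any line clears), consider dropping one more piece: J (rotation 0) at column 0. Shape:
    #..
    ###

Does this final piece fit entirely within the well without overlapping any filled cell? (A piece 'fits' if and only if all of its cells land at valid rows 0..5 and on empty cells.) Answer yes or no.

Drop 1: O rot3 at col 4 lands with bottom-row=0; cleared 0 line(s) (total 0); column heights now [0 0 0 0 2 2], max=2
Drop 2: O rot2 at col 0 lands with bottom-row=0; cleared 0 line(s) (total 0); column heights now [2 2 0 0 2 2], max=2
Drop 3: J rot2 at col 1 lands with bottom-row=1; cleared 0 line(s) (total 0); column heights now [2 3 3 3 2 2], max=3
Drop 4: J rot3 at col 4 lands with bottom-row=2; cleared 0 line(s) (total 0); column heights now [2 3 3 3 3 5], max=5
Test piece J rot0 at col 0 (width 3): heights before test = [2 3 3 3 3 5]; fits = True

Answer: yes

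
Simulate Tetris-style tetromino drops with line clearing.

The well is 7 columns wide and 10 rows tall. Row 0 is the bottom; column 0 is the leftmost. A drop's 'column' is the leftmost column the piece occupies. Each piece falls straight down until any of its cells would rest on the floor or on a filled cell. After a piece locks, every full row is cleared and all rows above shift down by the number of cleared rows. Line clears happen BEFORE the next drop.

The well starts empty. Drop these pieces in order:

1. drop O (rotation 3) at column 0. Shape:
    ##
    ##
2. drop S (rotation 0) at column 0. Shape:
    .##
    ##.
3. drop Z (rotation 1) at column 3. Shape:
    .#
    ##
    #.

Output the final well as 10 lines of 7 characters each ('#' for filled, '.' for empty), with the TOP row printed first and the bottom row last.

Answer: .......
.......
.......
.......
.......
.......
.##....
##..#..
##.##..
##.#...

Derivation:
Drop 1: O rot3 at col 0 lands with bottom-row=0; cleared 0 line(s) (total 0); column heights now [2 2 0 0 0 0 0], max=2
Drop 2: S rot0 at col 0 lands with bottom-row=2; cleared 0 line(s) (total 0); column heights now [3 4 4 0 0 0 0], max=4
Drop 3: Z rot1 at col 3 lands with bottom-row=0; cleared 0 line(s) (total 0); column heights now [3 4 4 2 3 0 0], max=4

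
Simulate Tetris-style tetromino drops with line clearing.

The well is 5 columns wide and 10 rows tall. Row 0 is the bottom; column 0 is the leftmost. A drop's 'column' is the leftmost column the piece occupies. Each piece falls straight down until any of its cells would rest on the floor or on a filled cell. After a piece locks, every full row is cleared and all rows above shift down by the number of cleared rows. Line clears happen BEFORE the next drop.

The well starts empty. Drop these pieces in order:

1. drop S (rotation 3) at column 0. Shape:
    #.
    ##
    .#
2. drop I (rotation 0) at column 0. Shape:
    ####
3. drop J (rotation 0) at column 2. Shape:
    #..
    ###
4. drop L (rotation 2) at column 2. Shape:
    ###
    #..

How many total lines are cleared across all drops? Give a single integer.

Drop 1: S rot3 at col 0 lands with bottom-row=0; cleared 0 line(s) (total 0); column heights now [3 2 0 0 0], max=3
Drop 2: I rot0 at col 0 lands with bottom-row=3; cleared 0 line(s) (total 0); column heights now [4 4 4 4 0], max=4
Drop 3: J rot0 at col 2 lands with bottom-row=4; cleared 0 line(s) (total 0); column heights now [4 4 6 5 5], max=6
Drop 4: L rot2 at col 2 lands with bottom-row=6; cleared 0 line(s) (total 0); column heights now [4 4 8 8 8], max=8

Answer: 0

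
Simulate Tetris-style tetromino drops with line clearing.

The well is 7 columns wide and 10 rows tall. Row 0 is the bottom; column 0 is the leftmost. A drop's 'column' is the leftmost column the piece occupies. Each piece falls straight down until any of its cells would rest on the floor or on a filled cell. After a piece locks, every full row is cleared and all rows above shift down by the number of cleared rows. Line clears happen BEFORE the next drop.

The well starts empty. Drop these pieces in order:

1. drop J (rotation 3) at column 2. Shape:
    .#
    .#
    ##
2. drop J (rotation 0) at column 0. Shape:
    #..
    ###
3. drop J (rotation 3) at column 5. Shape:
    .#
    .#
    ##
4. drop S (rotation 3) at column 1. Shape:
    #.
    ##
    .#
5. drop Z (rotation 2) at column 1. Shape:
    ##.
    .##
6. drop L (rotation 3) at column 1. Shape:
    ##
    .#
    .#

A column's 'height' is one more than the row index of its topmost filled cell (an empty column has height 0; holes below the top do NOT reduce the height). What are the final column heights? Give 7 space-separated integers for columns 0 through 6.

Drop 1: J rot3 at col 2 lands with bottom-row=0; cleared 0 line(s) (total 0); column heights now [0 0 1 3 0 0 0], max=3
Drop 2: J rot0 at col 0 lands with bottom-row=1; cleared 0 line(s) (total 0); column heights now [3 2 2 3 0 0 0], max=3
Drop 3: J rot3 at col 5 lands with bottom-row=0; cleared 0 line(s) (total 0); column heights now [3 2 2 3 0 1 3], max=3
Drop 4: S rot3 at col 1 lands with bottom-row=2; cleared 0 line(s) (total 0); column heights now [3 5 4 3 0 1 3], max=5
Drop 5: Z rot2 at col 1 lands with bottom-row=4; cleared 0 line(s) (total 0); column heights now [3 6 6 5 0 1 3], max=6
Drop 6: L rot3 at col 1 lands with bottom-row=6; cleared 0 line(s) (total 0); column heights now [3 9 9 5 0 1 3], max=9

Answer: 3 9 9 5 0 1 3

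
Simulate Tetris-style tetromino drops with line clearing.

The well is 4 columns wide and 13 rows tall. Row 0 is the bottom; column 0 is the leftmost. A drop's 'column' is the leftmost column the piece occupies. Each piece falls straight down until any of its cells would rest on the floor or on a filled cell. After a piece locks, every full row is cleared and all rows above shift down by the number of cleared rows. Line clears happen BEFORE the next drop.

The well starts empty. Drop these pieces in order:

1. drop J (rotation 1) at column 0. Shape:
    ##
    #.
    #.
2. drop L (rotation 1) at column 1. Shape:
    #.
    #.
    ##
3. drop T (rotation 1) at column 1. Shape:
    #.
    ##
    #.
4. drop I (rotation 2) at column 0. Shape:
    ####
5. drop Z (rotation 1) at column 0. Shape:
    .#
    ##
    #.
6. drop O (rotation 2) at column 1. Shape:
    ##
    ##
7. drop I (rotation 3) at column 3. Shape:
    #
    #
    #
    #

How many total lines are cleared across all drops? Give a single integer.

Answer: 1

Derivation:
Drop 1: J rot1 at col 0 lands with bottom-row=0; cleared 0 line(s) (total 0); column heights now [3 3 0 0], max=3
Drop 2: L rot1 at col 1 lands with bottom-row=3; cleared 0 line(s) (total 0); column heights now [3 6 4 0], max=6
Drop 3: T rot1 at col 1 lands with bottom-row=6; cleared 0 line(s) (total 0); column heights now [3 9 8 0], max=9
Drop 4: I rot2 at col 0 lands with bottom-row=9; cleared 1 line(s) (total 1); column heights now [3 9 8 0], max=9
Drop 5: Z rot1 at col 0 lands with bottom-row=8; cleared 0 line(s) (total 1); column heights now [10 11 8 0], max=11
Drop 6: O rot2 at col 1 lands with bottom-row=11; cleared 0 line(s) (total 1); column heights now [10 13 13 0], max=13
Drop 7: I rot3 at col 3 lands with bottom-row=0; cleared 0 line(s) (total 1); column heights now [10 13 13 4], max=13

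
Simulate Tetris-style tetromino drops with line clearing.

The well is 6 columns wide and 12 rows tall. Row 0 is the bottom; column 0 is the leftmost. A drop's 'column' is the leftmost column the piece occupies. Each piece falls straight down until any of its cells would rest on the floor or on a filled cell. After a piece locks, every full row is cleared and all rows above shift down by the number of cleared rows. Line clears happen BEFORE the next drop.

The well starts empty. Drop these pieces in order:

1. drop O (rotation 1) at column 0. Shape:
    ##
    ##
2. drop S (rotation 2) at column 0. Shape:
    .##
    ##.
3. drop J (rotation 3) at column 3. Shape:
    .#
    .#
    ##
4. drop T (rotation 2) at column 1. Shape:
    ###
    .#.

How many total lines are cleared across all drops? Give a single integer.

Drop 1: O rot1 at col 0 lands with bottom-row=0; cleared 0 line(s) (total 0); column heights now [2 2 0 0 0 0], max=2
Drop 2: S rot2 at col 0 lands with bottom-row=2; cleared 0 line(s) (total 0); column heights now [3 4 4 0 0 0], max=4
Drop 3: J rot3 at col 3 lands with bottom-row=0; cleared 0 line(s) (total 0); column heights now [3 4 4 1 3 0], max=4
Drop 4: T rot2 at col 1 lands with bottom-row=4; cleared 0 line(s) (total 0); column heights now [3 6 6 6 3 0], max=6

Answer: 0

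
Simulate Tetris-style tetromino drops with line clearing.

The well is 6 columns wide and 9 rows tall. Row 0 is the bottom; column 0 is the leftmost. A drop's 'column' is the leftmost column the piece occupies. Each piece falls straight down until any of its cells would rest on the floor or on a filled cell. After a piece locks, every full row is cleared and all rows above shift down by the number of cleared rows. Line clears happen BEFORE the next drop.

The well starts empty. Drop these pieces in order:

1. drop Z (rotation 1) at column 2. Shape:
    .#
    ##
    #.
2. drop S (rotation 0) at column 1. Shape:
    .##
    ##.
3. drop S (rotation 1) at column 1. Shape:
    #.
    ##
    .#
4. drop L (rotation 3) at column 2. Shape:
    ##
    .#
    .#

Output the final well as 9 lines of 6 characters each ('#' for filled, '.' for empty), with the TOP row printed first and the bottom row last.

Drop 1: Z rot1 at col 2 lands with bottom-row=0; cleared 0 line(s) (total 0); column heights now [0 0 2 3 0 0], max=3
Drop 2: S rot0 at col 1 lands with bottom-row=2; cleared 0 line(s) (total 0); column heights now [0 3 4 4 0 0], max=4
Drop 3: S rot1 at col 1 lands with bottom-row=4; cleared 0 line(s) (total 0); column heights now [0 7 6 4 0 0], max=7
Drop 4: L rot3 at col 2 lands with bottom-row=4; cleared 0 line(s) (total 0); column heights now [0 7 7 7 0 0], max=7

Answer: ......
......
.###..
.###..
..##..
..##..
.###..
..##..
..#...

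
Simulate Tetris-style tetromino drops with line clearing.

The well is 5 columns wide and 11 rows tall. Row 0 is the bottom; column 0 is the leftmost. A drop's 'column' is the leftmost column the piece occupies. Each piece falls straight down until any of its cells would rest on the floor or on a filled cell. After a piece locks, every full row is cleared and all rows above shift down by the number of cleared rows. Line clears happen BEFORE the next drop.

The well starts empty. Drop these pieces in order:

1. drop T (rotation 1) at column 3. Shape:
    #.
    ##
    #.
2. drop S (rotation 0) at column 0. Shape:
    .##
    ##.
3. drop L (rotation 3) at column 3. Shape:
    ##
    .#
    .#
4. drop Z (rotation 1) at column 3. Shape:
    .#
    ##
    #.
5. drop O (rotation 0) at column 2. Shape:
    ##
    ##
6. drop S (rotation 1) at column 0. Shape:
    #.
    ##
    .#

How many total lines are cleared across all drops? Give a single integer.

Drop 1: T rot1 at col 3 lands with bottom-row=0; cleared 0 line(s) (total 0); column heights now [0 0 0 3 2], max=3
Drop 2: S rot0 at col 0 lands with bottom-row=0; cleared 0 line(s) (total 0); column heights now [1 2 2 3 2], max=3
Drop 3: L rot3 at col 3 lands with bottom-row=2; cleared 0 line(s) (total 0); column heights now [1 2 2 5 5], max=5
Drop 4: Z rot1 at col 3 lands with bottom-row=5; cleared 0 line(s) (total 0); column heights now [1 2 2 7 8], max=8
Drop 5: O rot0 at col 2 lands with bottom-row=7; cleared 0 line(s) (total 0); column heights now [1 2 9 9 8], max=9
Drop 6: S rot1 at col 0 lands with bottom-row=2; cleared 0 line(s) (total 0); column heights now [5 4 9 9 8], max=9

Answer: 0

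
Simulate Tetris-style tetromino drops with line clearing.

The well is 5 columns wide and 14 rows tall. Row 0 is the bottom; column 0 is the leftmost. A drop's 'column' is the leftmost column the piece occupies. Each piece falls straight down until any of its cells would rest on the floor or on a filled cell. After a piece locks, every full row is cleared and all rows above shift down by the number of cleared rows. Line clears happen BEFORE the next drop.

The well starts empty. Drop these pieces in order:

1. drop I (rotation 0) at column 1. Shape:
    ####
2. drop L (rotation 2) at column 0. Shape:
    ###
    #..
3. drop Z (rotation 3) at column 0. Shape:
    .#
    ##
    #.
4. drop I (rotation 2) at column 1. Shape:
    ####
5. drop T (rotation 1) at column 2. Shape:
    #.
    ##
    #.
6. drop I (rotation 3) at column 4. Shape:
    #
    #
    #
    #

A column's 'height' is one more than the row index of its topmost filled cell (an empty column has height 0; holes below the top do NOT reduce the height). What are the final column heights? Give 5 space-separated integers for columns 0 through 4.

Drop 1: I rot0 at col 1 lands with bottom-row=0; cleared 0 line(s) (total 0); column heights now [0 1 1 1 1], max=1
Drop 2: L rot2 at col 0 lands with bottom-row=0; cleared 1 line(s) (total 1); column heights now [1 1 1 0 0], max=1
Drop 3: Z rot3 at col 0 lands with bottom-row=1; cleared 0 line(s) (total 1); column heights now [3 4 1 0 0], max=4
Drop 4: I rot2 at col 1 lands with bottom-row=4; cleared 0 line(s) (total 1); column heights now [3 5 5 5 5], max=5
Drop 5: T rot1 at col 2 lands with bottom-row=5; cleared 0 line(s) (total 1); column heights now [3 5 8 7 5], max=8
Drop 6: I rot3 at col 4 lands with bottom-row=5; cleared 0 line(s) (total 1); column heights now [3 5 8 7 9], max=9

Answer: 3 5 8 7 9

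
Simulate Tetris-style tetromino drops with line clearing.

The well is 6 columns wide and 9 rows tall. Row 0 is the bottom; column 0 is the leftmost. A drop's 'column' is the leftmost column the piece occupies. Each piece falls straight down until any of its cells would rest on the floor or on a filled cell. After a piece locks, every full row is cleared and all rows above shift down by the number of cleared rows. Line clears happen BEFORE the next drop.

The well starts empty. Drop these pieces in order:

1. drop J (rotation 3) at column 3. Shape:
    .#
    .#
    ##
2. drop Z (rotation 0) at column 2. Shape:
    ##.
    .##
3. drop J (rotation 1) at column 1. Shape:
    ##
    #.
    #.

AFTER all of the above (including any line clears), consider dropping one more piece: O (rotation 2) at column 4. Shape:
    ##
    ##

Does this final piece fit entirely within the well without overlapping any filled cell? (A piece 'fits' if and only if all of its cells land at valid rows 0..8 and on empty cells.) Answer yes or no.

Answer: yes

Derivation:
Drop 1: J rot3 at col 3 lands with bottom-row=0; cleared 0 line(s) (total 0); column heights now [0 0 0 1 3 0], max=3
Drop 2: Z rot0 at col 2 lands with bottom-row=3; cleared 0 line(s) (total 0); column heights now [0 0 5 5 4 0], max=5
Drop 3: J rot1 at col 1 lands with bottom-row=3; cleared 0 line(s) (total 0); column heights now [0 6 6 5 4 0], max=6
Test piece O rot2 at col 4 (width 2): heights before test = [0 6 6 5 4 0]; fits = True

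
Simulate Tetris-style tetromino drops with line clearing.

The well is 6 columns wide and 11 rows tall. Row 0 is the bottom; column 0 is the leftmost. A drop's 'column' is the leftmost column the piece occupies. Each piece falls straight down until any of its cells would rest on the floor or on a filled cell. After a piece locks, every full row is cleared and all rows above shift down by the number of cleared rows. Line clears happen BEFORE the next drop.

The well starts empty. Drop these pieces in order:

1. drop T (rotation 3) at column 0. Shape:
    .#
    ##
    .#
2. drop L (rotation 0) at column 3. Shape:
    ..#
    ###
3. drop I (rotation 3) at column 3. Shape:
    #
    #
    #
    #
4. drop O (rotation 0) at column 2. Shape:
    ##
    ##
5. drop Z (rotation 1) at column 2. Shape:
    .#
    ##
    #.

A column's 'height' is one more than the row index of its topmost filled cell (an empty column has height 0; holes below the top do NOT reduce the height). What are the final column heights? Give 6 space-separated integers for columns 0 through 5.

Drop 1: T rot3 at col 0 lands with bottom-row=0; cleared 0 line(s) (total 0); column heights now [2 3 0 0 0 0], max=3
Drop 2: L rot0 at col 3 lands with bottom-row=0; cleared 0 line(s) (total 0); column heights now [2 3 0 1 1 2], max=3
Drop 3: I rot3 at col 3 lands with bottom-row=1; cleared 0 line(s) (total 0); column heights now [2 3 0 5 1 2], max=5
Drop 4: O rot0 at col 2 lands with bottom-row=5; cleared 0 line(s) (total 0); column heights now [2 3 7 7 1 2], max=7
Drop 5: Z rot1 at col 2 lands with bottom-row=7; cleared 0 line(s) (total 0); column heights now [2 3 9 10 1 2], max=10

Answer: 2 3 9 10 1 2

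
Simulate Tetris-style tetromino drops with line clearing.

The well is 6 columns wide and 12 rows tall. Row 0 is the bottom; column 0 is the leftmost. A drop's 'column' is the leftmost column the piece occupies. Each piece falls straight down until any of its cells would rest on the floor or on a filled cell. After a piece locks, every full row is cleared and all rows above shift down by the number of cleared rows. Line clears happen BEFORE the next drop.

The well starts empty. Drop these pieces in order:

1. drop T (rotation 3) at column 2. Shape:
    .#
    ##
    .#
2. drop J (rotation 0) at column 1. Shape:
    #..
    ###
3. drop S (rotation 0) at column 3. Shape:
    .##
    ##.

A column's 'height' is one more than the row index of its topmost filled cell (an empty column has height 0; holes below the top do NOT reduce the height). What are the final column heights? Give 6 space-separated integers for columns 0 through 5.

Drop 1: T rot3 at col 2 lands with bottom-row=0; cleared 0 line(s) (total 0); column heights now [0 0 2 3 0 0], max=3
Drop 2: J rot0 at col 1 lands with bottom-row=3; cleared 0 line(s) (total 0); column heights now [0 5 4 4 0 0], max=5
Drop 3: S rot0 at col 3 lands with bottom-row=4; cleared 0 line(s) (total 0); column heights now [0 5 4 5 6 6], max=6

Answer: 0 5 4 5 6 6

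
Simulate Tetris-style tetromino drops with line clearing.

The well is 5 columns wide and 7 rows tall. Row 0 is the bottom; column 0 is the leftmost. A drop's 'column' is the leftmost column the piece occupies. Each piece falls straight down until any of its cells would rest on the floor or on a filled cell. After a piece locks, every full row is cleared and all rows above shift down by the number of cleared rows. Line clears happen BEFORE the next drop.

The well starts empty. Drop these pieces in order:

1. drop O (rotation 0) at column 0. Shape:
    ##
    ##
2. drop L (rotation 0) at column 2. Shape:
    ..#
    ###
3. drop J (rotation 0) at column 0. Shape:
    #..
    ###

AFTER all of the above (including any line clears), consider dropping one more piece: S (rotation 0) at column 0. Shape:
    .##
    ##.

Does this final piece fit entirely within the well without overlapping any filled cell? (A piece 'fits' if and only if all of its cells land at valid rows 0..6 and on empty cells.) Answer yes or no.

Drop 1: O rot0 at col 0 lands with bottom-row=0; cleared 0 line(s) (total 0); column heights now [2 2 0 0 0], max=2
Drop 2: L rot0 at col 2 lands with bottom-row=0; cleared 1 line(s) (total 1); column heights now [1 1 0 0 1], max=1
Drop 3: J rot0 at col 0 lands with bottom-row=1; cleared 0 line(s) (total 1); column heights now [3 2 2 0 1], max=3
Test piece S rot0 at col 0 (width 3): heights before test = [3 2 2 0 1]; fits = True

Answer: yes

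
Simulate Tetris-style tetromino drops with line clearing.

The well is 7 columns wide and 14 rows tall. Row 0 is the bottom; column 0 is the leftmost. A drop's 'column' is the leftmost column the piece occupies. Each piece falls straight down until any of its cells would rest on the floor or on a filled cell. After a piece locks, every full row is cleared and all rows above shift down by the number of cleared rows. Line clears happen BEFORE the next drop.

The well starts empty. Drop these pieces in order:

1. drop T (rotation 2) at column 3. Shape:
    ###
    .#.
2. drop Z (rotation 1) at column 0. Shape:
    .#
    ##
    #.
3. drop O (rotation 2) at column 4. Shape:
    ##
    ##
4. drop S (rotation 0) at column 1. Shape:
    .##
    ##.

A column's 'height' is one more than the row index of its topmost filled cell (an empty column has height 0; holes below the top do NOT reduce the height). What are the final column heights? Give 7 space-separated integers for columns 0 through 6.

Drop 1: T rot2 at col 3 lands with bottom-row=0; cleared 0 line(s) (total 0); column heights now [0 0 0 2 2 2 0], max=2
Drop 2: Z rot1 at col 0 lands with bottom-row=0; cleared 0 line(s) (total 0); column heights now [2 3 0 2 2 2 0], max=3
Drop 3: O rot2 at col 4 lands with bottom-row=2; cleared 0 line(s) (total 0); column heights now [2 3 0 2 4 4 0], max=4
Drop 4: S rot0 at col 1 lands with bottom-row=3; cleared 0 line(s) (total 0); column heights now [2 4 5 5 4 4 0], max=5

Answer: 2 4 5 5 4 4 0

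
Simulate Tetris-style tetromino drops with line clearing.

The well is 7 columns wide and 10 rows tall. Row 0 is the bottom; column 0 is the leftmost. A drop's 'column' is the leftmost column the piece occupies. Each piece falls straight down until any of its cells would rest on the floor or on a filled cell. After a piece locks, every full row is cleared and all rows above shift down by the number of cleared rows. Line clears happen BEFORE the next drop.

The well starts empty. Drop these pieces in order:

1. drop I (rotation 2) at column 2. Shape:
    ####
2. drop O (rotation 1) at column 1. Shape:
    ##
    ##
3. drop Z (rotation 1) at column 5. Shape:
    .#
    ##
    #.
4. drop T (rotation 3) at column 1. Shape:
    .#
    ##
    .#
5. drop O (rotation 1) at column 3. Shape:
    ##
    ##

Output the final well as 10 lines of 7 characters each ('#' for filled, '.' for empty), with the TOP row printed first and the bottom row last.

Drop 1: I rot2 at col 2 lands with bottom-row=0; cleared 0 line(s) (total 0); column heights now [0 0 1 1 1 1 0], max=1
Drop 2: O rot1 at col 1 lands with bottom-row=1; cleared 0 line(s) (total 0); column heights now [0 3 3 1 1 1 0], max=3
Drop 3: Z rot1 at col 5 lands with bottom-row=1; cleared 0 line(s) (total 0); column heights now [0 3 3 1 1 3 4], max=4
Drop 4: T rot3 at col 1 lands with bottom-row=3; cleared 0 line(s) (total 0); column heights now [0 5 6 1 1 3 4], max=6
Drop 5: O rot1 at col 3 lands with bottom-row=1; cleared 0 line(s) (total 0); column heights now [0 5 6 3 3 3 4], max=6

Answer: .......
.......
.......
.......
..#....
.##....
..#...#
.######
.#####.
..####.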